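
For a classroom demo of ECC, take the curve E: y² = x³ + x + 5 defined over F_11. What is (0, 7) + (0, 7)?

(5, 6)

tangent at (0, 7): λ = (3·0² + 1)/(2·7) ≡ 1/3. 3⁻¹ ≡ 4 (mod 11), so λ ≡ 1·4 ≡ 4.
  x = λ² - 0 - 0 = 16 - 0 ≡ 5; y = λ·(0 - 5) - 7 ≡ 6. → (5, 6)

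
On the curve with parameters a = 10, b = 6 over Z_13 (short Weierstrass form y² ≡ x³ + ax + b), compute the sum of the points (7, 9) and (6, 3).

(7, 9) + (6, 3). λ = (3 - 9)/(6 - 7) ≡ 7/12 mod 13. 12⁻¹ ≡ 12 (mod 13), so λ ≡ 6.
  x = λ² - 7 - 6 = 36 - 13 ≡ 10; y = λ·(7 - 10) - 9 ≡ 12. → (10, 12)

(10, 12)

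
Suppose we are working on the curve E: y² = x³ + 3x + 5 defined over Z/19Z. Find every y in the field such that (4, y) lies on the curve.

9, 10

x³ + 3x + 5 = 81 ≡ 5 (mod 19).
Square roots of 5 mod 19: 9 and 10 (since 9² = 81 ≡ 5).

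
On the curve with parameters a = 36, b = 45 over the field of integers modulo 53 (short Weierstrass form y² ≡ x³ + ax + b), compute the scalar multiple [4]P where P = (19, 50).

O

Repeated addition: build up to 4P.
2P: tangent at (19, 50): λ = (3·19² + 36)/(2·50) ≡ 6/47. 47⁻¹ ≡ 44 (mod 53) since 47·44 = 2068 ≡ 1, so λ ≡ 6·44 ≡ 52.
  x = λ² - 19 - 19 = 2704 - 38 ≡ 16; y = λ·(19 - 16) - 50 ≡ 0. → (16, 0)
3P: (16, 0) + (19, 50). λ = (50 - 0)/(19 - 16) ≡ 50/3 mod 53. 3⁻¹ ≡ 18 (mod 53) since 3·18 = 54 ≡ 1, so λ ≡ 52.
  x = λ² - 16 - 19 = 2704 - 35 ≡ 19; y = λ·(16 - 19) - 0 ≡ 3. → (19, 3)
4P: (19, 3) + (19, 50): same x and y₁ ≡ -y₂, so the sum is 𝒪.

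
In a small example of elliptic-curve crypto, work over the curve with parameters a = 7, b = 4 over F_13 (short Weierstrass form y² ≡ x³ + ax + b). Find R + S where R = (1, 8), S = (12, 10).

(1, 5)

(1, 8) + (12, 10). λ = (10 - 8)/(12 - 1) ≡ 2/11 mod 13. 11⁻¹ ≡ 6 (mod 13), so λ ≡ 12.
  x = λ² - 1 - 12 = 144 - 13 ≡ 1; y = λ·(1 - 1) - 8 ≡ 5. → (1, 5)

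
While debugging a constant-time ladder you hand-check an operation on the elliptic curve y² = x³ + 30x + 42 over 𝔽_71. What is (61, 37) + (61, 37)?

tangent at (61, 37): λ = (3·61² + 30)/(2·37) ≡ 46/3. 3⁻¹ ≡ 24 (mod 71), so λ ≡ 46·24 ≡ 39.
  x = λ² - 61 - 61 = 1521 - 122 ≡ 50; y = λ·(61 - 50) - 37 ≡ 37. → (50, 37)

(50, 37)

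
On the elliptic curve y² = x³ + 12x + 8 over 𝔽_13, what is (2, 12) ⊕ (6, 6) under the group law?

(4, 4)

(2, 12) + (6, 6). λ = (6 - 12)/(6 - 2) ≡ 7/4 mod 13. 4⁻¹ ≡ 10 (mod 13), so λ ≡ 5.
  x = λ² - 2 - 6 = 25 - 8 ≡ 4; y = λ·(2 - 4) - 12 ≡ 4. → (4, 4)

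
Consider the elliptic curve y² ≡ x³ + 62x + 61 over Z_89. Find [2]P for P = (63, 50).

(18, 45)

tangent at (63, 50): λ = (3·63² + 62)/(2·50) ≡ 43/11. 11⁻¹ ≡ 81 (mod 89) since 11·81 = 891 ≡ 1, so λ ≡ 43·81 ≡ 12.
  x = λ² - 63 - 63 = 144 - 126 ≡ 18; y = λ·(63 - 18) - 50 ≡ 45. → (18, 45)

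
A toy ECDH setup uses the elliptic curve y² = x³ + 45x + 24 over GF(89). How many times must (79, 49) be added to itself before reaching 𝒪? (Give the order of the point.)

5

2P: tangent at (79, 49): λ = (3·79² + 45)/(2·49) ≡ 78/9. 9⁻¹ ≡ 10 (mod 89), so λ ≡ 78·10 ≡ 68.
  x = λ² - 79 - 79 = 4624 - 158 ≡ 16; y = λ·(79 - 16) - 49 ≡ 52. → (16, 52)
3P: (16, 52) + (79, 49). λ = (49 - 52)/(79 - 16) ≡ 86/63 mod 89. 63⁻¹ ≡ 65 (mod 89), so λ ≡ 72.
  x = λ² - 16 - 79 = 5184 - 95 ≡ 16; y = λ·(16 - 16) - 52 ≡ 37. → (16, 37)
4P: (16, 37) + (79, 49). λ = (49 - 37)/(79 - 16) ≡ 12/63 mod 89. 63⁻¹ ≡ 65 (mod 89), so λ ≡ 68.
  x = λ² - 16 - 79 = 4624 - 95 ≡ 79; y = λ·(16 - 79) - 37 ≡ 40. → (79, 40)
5P: (79, 40) + (79, 49): same x and y₁ ≡ -y₂, so the sum is 𝒪.
5P = 𝒪, so the order is 5.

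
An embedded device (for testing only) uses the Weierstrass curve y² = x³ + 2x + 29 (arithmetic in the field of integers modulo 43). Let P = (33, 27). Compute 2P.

(36, 4)

tangent at (33, 27): λ = (3·33² + 2)/(2·27) ≡ 1/11. 11⁻¹ ≡ 4 (mod 43) since 11·4 = 44 ≡ 1, so λ ≡ 1·4 ≡ 4.
  x = λ² - 33 - 33 = 16 - 66 ≡ 36; y = λ·(33 - 36) - 27 ≡ 4. → (36, 4)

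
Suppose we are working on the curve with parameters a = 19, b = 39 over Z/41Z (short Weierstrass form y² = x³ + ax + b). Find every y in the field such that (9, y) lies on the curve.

x³ + 19x + 39 = 939 ≡ 37 (mod 41).
Square roots of 37 mod 41: 18 and 23 (since 18² = 324 ≡ 37).

18, 23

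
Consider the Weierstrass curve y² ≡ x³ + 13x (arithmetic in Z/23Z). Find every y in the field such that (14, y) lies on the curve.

none

x³ + 13x + 0 = 2926 ≡ 5 (mod 23).
5 is a non-residue mod 23; no y exists.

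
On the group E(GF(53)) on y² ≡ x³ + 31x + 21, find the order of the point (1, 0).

2

2P: (1, 0) + (1, 0): same x and y₁ ≡ -y₂, so the sum is O.
2P = O, so the order is 2.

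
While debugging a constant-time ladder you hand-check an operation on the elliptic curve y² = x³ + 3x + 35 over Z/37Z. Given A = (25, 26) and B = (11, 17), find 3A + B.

First 3A:
Repeated addition: build up to 3A.
2A: tangent at (25, 26): λ = (3·25² + 3)/(2·26) ≡ 28/15. 15⁻¹ ≡ 5 (mod 37), so λ ≡ 28·5 ≡ 29.
  x = λ² - 25 - 25 = 841 - 50 ≡ 14; y = λ·(25 - 14) - 26 ≡ 34. → (14, 34)
3A: (14, 34) + (25, 26). λ = (26 - 34)/(25 - 14) ≡ 29/11 mod 37. 11⁻¹ ≡ 27 (mod 37) since 11·27 = 297 ≡ 1, so λ ≡ 6.
  x = λ² - 14 - 25 = 36 - 39 ≡ 34; y = λ·(14 - 34) - 34 ≡ 31. → (34, 31)
3A = (34, 31).
Finally 3A + B:
(34, 31) + (11, 17). λ = (17 - 31)/(11 - 34) ≡ 23/14 mod 37. 14⁻¹ ≡ 8 (mod 37), so λ ≡ 36.
  x = λ² - 34 - 11 = 1296 - 45 ≡ 30; y = λ·(34 - 30) - 31 ≡ 2. → (30, 2)

(30, 2)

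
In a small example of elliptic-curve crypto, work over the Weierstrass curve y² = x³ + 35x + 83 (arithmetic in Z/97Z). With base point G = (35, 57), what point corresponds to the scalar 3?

(68, 44)

Repeated addition: build up to 3G.
2G: tangent at (35, 57): λ = (3·35² + 35)/(2·57) ≡ 24/17. 17⁻¹ ≡ 40 (mod 97) since 17·40 = 680 ≡ 1, so λ ≡ 24·40 ≡ 87.
  x = λ² - 35 - 35 = 7569 - 70 ≡ 30; y = λ·(35 - 30) - 57 ≡ 87. → (30, 87)
3G: (30, 87) + (35, 57). λ = (57 - 87)/(35 - 30) ≡ 67/5 mod 97. 5⁻¹ ≡ 39 (mod 97), so λ ≡ 91.
  x = λ² - 30 - 35 = 8281 - 65 ≡ 68; y = λ·(30 - 68) - 87 ≡ 44. → (68, 44)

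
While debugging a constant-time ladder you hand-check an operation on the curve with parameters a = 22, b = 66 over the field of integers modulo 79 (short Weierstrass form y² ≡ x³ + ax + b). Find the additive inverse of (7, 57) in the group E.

-(7, 57) = (7, -57 mod 79) = (7, 22).

(7, 22)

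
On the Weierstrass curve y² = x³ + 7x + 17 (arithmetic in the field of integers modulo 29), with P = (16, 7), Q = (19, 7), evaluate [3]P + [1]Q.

First 3P:
Repeated addition: build up to 3P.
2P: tangent at (16, 7): λ = (3·16² + 7)/(2·7) ≡ 21/14. 14⁻¹ ≡ 27 (mod 29), so λ ≡ 21·27 ≡ 16.
  x = λ² - 16 - 16 = 256 - 32 ≡ 21; y = λ·(16 - 21) - 7 ≡ 0. → (21, 0)
3P: (21, 0) + (16, 7). λ = (7 - 0)/(16 - 21) ≡ 7/24 mod 29. 24⁻¹ ≡ 23 (mod 29), so λ ≡ 16.
  x = λ² - 21 - 16 = 256 - 37 ≡ 16; y = λ·(21 - 16) - 0 ≡ 22. → (16, 22)
3P = (16, 22).
Finally 3P + Q:
(16, 22) + (19, 7). λ = (7 - 22)/(19 - 16) ≡ 14/3 mod 29. 3⁻¹ ≡ 10 (mod 29), so λ ≡ 24.
  x = λ² - 16 - 19 = 576 - 35 ≡ 19; y = λ·(16 - 19) - 22 ≡ 22. → (19, 22)

(19, 22)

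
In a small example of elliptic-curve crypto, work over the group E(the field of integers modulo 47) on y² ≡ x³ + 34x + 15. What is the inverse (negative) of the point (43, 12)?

-(43, 12) = (43, -12 mod 47) = (43, 35).

(43, 35)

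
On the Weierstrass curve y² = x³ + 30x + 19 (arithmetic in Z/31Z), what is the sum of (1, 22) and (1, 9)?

The two points share x = 1 and their y-coordinates satisfy 22 + 9 ≡ 0 (mod 31), so they are inverses. Their sum is O.

O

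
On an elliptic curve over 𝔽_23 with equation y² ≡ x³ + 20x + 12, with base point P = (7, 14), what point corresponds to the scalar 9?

Repeated addition: build up to 9P.
2P: tangent at (7, 14): λ = (3·7² + 20)/(2·14) ≡ 6/5. 5⁻¹ ≡ 14 (mod 23), so λ ≡ 6·14 ≡ 15.
  x = λ² - 7 - 7 = 225 - 14 ≡ 4; y = λ·(7 - 4) - 14 ≡ 8. → (4, 8)
3P: (4, 8) + (7, 14). λ = (14 - 8)/(7 - 4) ≡ 6/3 mod 23. 3⁻¹ ≡ 8 (mod 23) since 3·8 = 24 ≡ 1, so λ ≡ 2.
  x = λ² - 4 - 7 = 4 - 11 ≡ 16; y = λ·(4 - 16) - 8 ≡ 14. → (16, 14)
4P: (16, 14) + (7, 14). λ = (14 - 14)/(7 - 16) ≡ 0/14 mod 23. 14⁻¹ ≡ 5 (mod 23), so λ ≡ 0.
  x = λ² - 16 - 7 = 0 - 23 ≡ 0; y = λ·(16 - 0) - 14 ≡ 9. → (0, 9)
5P: (0, 9) + (7, 14). λ = (14 - 9)/(7 - 0) ≡ 5/7 mod 23. 7⁻¹ ≡ 10 (mod 23), so λ ≡ 4.
  x = λ² - 0 - 7 = 16 - 7 ≡ 9; y = λ·(0 - 9) - 9 ≡ 1. → (9, 1)
6P: (9, 1) + (7, 14). λ = (14 - 1)/(7 - 9) ≡ 13/21 mod 23. 21⁻¹ ≡ 11 (mod 23) since 21·11 = 231 ≡ 1, so λ ≡ 5.
  x = λ² - 9 - 7 = 25 - 16 ≡ 9; y = λ·(9 - 9) - 1 ≡ 22. → (9, 22)
7P: (9, 22) + (7, 14). λ = (14 - 22)/(7 - 9) ≡ 15/21 mod 23. 21⁻¹ ≡ 11 (mod 23), so λ ≡ 4.
  x = λ² - 9 - 7 = 16 - 16 ≡ 0; y = λ·(9 - 0) - 22 ≡ 14. → (0, 14)
8P: (0, 14) + (7, 14). λ = (14 - 14)/(7 - 0) ≡ 0/7 mod 23. 7⁻¹ ≡ 10 (mod 23) since 7·10 = 70 ≡ 1, so λ ≡ 0.
  x = λ² - 0 - 7 = 0 - 7 ≡ 16; y = λ·(0 - 16) - 14 ≡ 9. → (16, 9)
9P: (16, 9) + (7, 14). λ = (14 - 9)/(7 - 16) ≡ 5/14 mod 23. 14⁻¹ ≡ 5 (mod 23) since 14·5 = 70 ≡ 1, so λ ≡ 2.
  x = λ² - 16 - 7 = 4 - 23 ≡ 4; y = λ·(16 - 4) - 9 ≡ 15. → (4, 15)

(4, 15)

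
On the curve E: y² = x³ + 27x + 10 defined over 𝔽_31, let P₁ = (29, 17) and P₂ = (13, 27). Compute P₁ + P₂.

(17, 22)

(29, 17) + (13, 27). λ = (27 - 17)/(13 - 29) ≡ 10/15 mod 31. 15⁻¹ ≡ 29 (mod 31), so λ ≡ 11.
  x = λ² - 29 - 13 = 121 - 42 ≡ 17; y = λ·(29 - 17) - 17 ≡ 22. → (17, 22)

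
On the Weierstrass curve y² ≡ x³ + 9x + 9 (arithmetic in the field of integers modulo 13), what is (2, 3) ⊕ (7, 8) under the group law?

(2, 3) + (7, 8). λ = (8 - 3)/(7 - 2) ≡ 5/5 mod 13. 5⁻¹ ≡ 8 (mod 13) since 5·8 = 40 ≡ 1, so λ ≡ 1.
  x = λ² - 2 - 7 = 1 - 9 ≡ 5; y = λ·(2 - 5) - 3 ≡ 7. → (5, 7)

(5, 7)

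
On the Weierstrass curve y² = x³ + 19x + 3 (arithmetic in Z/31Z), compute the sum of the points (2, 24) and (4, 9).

(2, 24) + (4, 9). λ = (9 - 24)/(4 - 2) ≡ 16/2 mod 31. 2⁻¹ ≡ 16 (mod 31) since 2·16 = 32 ≡ 1, so λ ≡ 8.
  x = λ² - 2 - 4 = 64 - 6 ≡ 27; y = λ·(2 - 27) - 24 ≡ 24. → (27, 24)

(27, 24)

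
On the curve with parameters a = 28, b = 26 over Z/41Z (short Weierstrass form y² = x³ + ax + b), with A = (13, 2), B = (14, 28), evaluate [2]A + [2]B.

First 2A:
Repeated addition: build up to 2A.
2A: tangent at (13, 2): λ = (3·13² + 28)/(2·2) ≡ 2/4. 4⁻¹ ≡ 31 (mod 41) since 4·31 = 124 ≡ 1, so λ ≡ 2·31 ≡ 21.
  x = λ² - 13 - 13 = 441 - 26 ≡ 5; y = λ·(13 - 5) - 2 ≡ 2. → (5, 2)
2A = (5, 2).
Next 2B:
Repeated addition: build up to 2B.
2B: tangent at (14, 28): λ = (3·14² + 28)/(2·28) ≡ 1/15. 15⁻¹ ≡ 11 (mod 41) since 15·11 = 165 ≡ 1, so λ ≡ 1·11 ≡ 11.
  x = λ² - 14 - 14 = 121 - 28 ≡ 11; y = λ·(14 - 11) - 28 ≡ 5. → (11, 5)
2B = (11, 5).
Finally 2A + 2B:
(5, 2) + (11, 5). λ = (5 - 2)/(11 - 5) ≡ 3/6 mod 41. 6⁻¹ ≡ 7 (mod 41), so λ ≡ 21.
  x = λ² - 5 - 11 = 441 - 16 ≡ 15; y = λ·(5 - 15) - 2 ≡ 34. → (15, 34)

(15, 34)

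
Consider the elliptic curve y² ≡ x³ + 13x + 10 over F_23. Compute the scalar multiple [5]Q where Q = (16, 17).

Double-and-add on 5 = (101)₂. Start with Q = (16, 17) for the leading 1-bit.
double: tangent at (16, 17): λ = (3·16² + 13)/(2·17) ≡ 22/11. 11⁻¹ ≡ 21 (mod 23) since 11·21 = 231 ≡ 1, so λ ≡ 22·21 ≡ 2.
  x = λ² - 16 - 16 = 4 - 32 ≡ 18; y = λ·(16 - 18) - 17 ≡ 2. → (18, 2)
double: tangent at (18, 2): λ = (3·18² + 13)/(2·2) ≡ 19/4. 4⁻¹ ≡ 6 (mod 23) since 4·6 = 24 ≡ 1, so λ ≡ 19·6 ≡ 22.
  x = λ² - 18 - 18 = 484 - 36 ≡ 11; y = λ·(18 - 11) - 2 ≡ 14. → (11, 14)
add Q: (11, 14) + (16, 17). λ = (17 - 14)/(16 - 11) ≡ 3/5 mod 23. 5⁻¹ ≡ 14 (mod 23) since 5·14 = 70 ≡ 1, so λ ≡ 19.
  x = λ² - 11 - 16 = 361 - 27 ≡ 12; y = λ·(11 - 12) - 14 ≡ 13. → (12, 13)

(12, 13)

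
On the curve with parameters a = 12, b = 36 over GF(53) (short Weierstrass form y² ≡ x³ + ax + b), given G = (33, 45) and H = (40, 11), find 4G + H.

(27, 50)

First 4G:
Double-and-add on 4 = (100)₂. Start with G = (33, 45) for the leading 1-bit.
double: tangent at (33, 45): λ = (3·33² + 12)/(2·45) ≡ 46/37. 37⁻¹ ≡ 43 (mod 53) since 37·43 = 1591 ≡ 1, so λ ≡ 46·43 ≡ 17.
  x = λ² - 33 - 33 = 289 - 66 ≡ 11; y = λ·(33 - 11) - 45 ≡ 11. → (11, 11)
double: tangent at (11, 11): λ = (3·11² + 12)/(2·11) ≡ 4/22. 22⁻¹ ≡ 41 (mod 53), so λ ≡ 4·41 ≡ 5.
  x = λ² - 11 - 11 = 25 - 22 ≡ 3; y = λ·(11 - 3) - 11 ≡ 29. → (3, 29)
4G = (3, 29).
Finally 4G + H:
(3, 29) + (40, 11). λ = (11 - 29)/(40 - 3) ≡ 35/37 mod 53. 37⁻¹ ≡ 43 (mod 53) since 37·43 = 1591 ≡ 1, so λ ≡ 21.
  x = λ² - 3 - 40 = 441 - 43 ≡ 27; y = λ·(3 - 27) - 29 ≡ 50. → (27, 50)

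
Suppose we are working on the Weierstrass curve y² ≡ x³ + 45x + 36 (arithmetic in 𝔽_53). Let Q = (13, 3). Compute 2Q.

tangent at (13, 3): λ = (3·13² + 45)/(2·3) ≡ 22/6. 6⁻¹ ≡ 9 (mod 53), so λ ≡ 22·9 ≡ 39.
  x = λ² - 13 - 13 = 1521 - 26 ≡ 11; y = λ·(13 - 11) - 3 ≡ 22. → (11, 22)

(11, 22)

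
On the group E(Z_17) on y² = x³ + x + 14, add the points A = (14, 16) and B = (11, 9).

(5, 5)

(14, 16) + (11, 9). λ = (9 - 16)/(11 - 14) ≡ 10/14 mod 17. 14⁻¹ ≡ 11 (mod 17) since 14·11 = 154 ≡ 1, so λ ≡ 8.
  x = λ² - 14 - 11 = 64 - 25 ≡ 5; y = λ·(14 - 5) - 16 ≡ 5. → (5, 5)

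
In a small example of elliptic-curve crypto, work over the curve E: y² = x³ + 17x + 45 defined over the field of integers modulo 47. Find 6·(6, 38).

(40, 10)

Write P = (6, 38).
Repeated addition: build up to 6P.
2P: tangent at (6, 38): λ = (3·6² + 17)/(2·38) ≡ 31/29. 29⁻¹ ≡ 13 (mod 47), so λ ≡ 31·13 ≡ 27.
  x = λ² - 6 - 6 = 729 - 12 ≡ 12; y = λ·(6 - 12) - 38 ≡ 35. → (12, 35)
3P: (12, 35) + (6, 38). λ = (38 - 35)/(6 - 12) ≡ 3/41 mod 47. 41⁻¹ ≡ 39 (mod 47) since 41·39 = 1599 ≡ 1, so λ ≡ 23.
  x = λ² - 12 - 6 = 529 - 18 ≡ 41; y = λ·(12 - 41) - 35 ≡ 3. → (41, 3)
4P: (41, 3) + (6, 38). λ = (38 - 3)/(6 - 41) ≡ 35/12 mod 47. 12⁻¹ ≡ 4 (mod 47), so λ ≡ 46.
  x = λ² - 41 - 6 = 2116 - 47 ≡ 1; y = λ·(41 - 1) - 3 ≡ 4. → (1, 4)
5P: (1, 4) + (6, 38). λ = (38 - 4)/(6 - 1) ≡ 34/5 mod 47. 5⁻¹ ≡ 19 (mod 47) since 5·19 = 95 ≡ 1, so λ ≡ 35.
  x = λ² - 1 - 6 = 1225 - 7 ≡ 43; y = λ·(1 - 43) - 4 ≡ 30. → (43, 30)
6P: (43, 30) + (6, 38). λ = (38 - 30)/(6 - 43) ≡ 8/10 mod 47. 10⁻¹ ≡ 33 (mod 47), so λ ≡ 29.
  x = λ² - 43 - 6 = 841 - 49 ≡ 40; y = λ·(43 - 40) - 30 ≡ 10. → (40, 10)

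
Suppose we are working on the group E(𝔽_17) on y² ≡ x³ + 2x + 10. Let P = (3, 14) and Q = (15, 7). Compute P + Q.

(3, 14) + (15, 7). λ = (7 - 14)/(15 - 3) ≡ 10/12 mod 17. 12⁻¹ ≡ 10 (mod 17), so λ ≡ 15.
  x = λ² - 3 - 15 = 225 - 18 ≡ 3; y = λ·(3 - 3) - 14 ≡ 3. → (3, 3)

(3, 3)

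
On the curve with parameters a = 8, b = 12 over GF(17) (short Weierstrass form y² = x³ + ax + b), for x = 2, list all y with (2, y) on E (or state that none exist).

x³ + 8x + 12 = 36 ≡ 2 (mod 17).
Square roots of 2 mod 17: 6 and 11 (since 6² = 36 ≡ 2).

6, 11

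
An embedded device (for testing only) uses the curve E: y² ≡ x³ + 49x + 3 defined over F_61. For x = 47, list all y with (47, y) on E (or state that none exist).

none

x³ + 49x + 3 = 106129 ≡ 50 (mod 61).
50 is a non-residue mod 61; no y exists.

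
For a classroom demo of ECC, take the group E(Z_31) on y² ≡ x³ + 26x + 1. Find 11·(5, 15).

(14, 3)

Write P = (5, 15).
Double-and-add on 11 = (1011)₂. Start with P = (5, 15) for the leading 1-bit.
double: tangent at (5, 15): λ = (3·5² + 26)/(2·15) ≡ 8/30. 30⁻¹ ≡ 30 (mod 31) since 30·30 = 900 ≡ 1, so λ ≡ 8·30 ≡ 23.
  x = λ² - 5 - 5 = 529 - 10 ≡ 23; y = λ·(5 - 23) - 15 ≡ 5. → (23, 5)
double: tangent at (23, 5): λ = (3·23² + 26)/(2·5) ≡ 1/10. 10⁻¹ ≡ 28 (mod 31) since 10·28 = 280 ≡ 1, so λ ≡ 1·28 ≡ 28.
  x = λ² - 23 - 23 = 784 - 46 ≡ 25; y = λ·(23 - 25) - 5 ≡ 1. → (25, 1)
add P: (25, 1) + (5, 15). λ = (15 - 1)/(5 - 25) ≡ 14/11 mod 31. 11⁻¹ ≡ 17 (mod 31), so λ ≡ 21.
  x = λ² - 25 - 5 = 441 - 30 ≡ 8; y = λ·(25 - 8) - 1 ≡ 15. → (8, 15)
double: tangent at (8, 15): λ = (3·8² + 26)/(2·15) ≡ 1/30. 30⁻¹ ≡ 30 (mod 31), so λ ≡ 1·30 ≡ 30.
  x = λ² - 8 - 8 = 900 - 16 ≡ 16; y = λ·(8 - 16) - 15 ≡ 24. → (16, 24)
add P: (16, 24) + (5, 15). λ = (15 - 24)/(5 - 16) ≡ 22/20 mod 31. 20⁻¹ ≡ 14 (mod 31) since 20·14 = 280 ≡ 1, so λ ≡ 29.
  x = λ² - 16 - 5 = 841 - 21 ≡ 14; y = λ·(16 - 14) - 24 ≡ 3. → (14, 3)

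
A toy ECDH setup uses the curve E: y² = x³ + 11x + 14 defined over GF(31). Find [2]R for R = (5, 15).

tangent at (5, 15): λ = (3·5² + 11)/(2·15) ≡ 24/30. 30⁻¹ ≡ 30 (mod 31) since 30·30 = 900 ≡ 1, so λ ≡ 24·30 ≡ 7.
  x = λ² - 5 - 5 = 49 - 10 ≡ 8; y = λ·(5 - 8) - 15 ≡ 26. → (8, 26)

(8, 26)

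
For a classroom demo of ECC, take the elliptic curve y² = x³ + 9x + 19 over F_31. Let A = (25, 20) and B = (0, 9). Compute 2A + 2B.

(30, 3)

First 2A:
Repeated addition: build up to 2A.
2A: tangent at (25, 20): λ = (3·25² + 9)/(2·20) ≡ 24/9. 9⁻¹ ≡ 7 (mod 31) since 9·7 = 63 ≡ 1, so λ ≡ 24·7 ≡ 13.
  x = λ² - 25 - 25 = 169 - 50 ≡ 26; y = λ·(25 - 26) - 20 ≡ 29. → (26, 29)
2A = (26, 29).
Next 2B:
Repeated addition: build up to 2B.
2B: tangent at (0, 9): λ = (3·0² + 9)/(2·9) ≡ 9/18. 18⁻¹ ≡ 19 (mod 31) since 18·19 = 342 ≡ 1, so λ ≡ 9·19 ≡ 16.
  x = λ² - 0 - 0 = 256 - 0 ≡ 8; y = λ·(0 - 8) - 9 ≡ 18. → (8, 18)
2B = (8, 18).
Finally 2A + 2B:
(26, 29) + (8, 18). λ = (18 - 29)/(8 - 26) ≡ 20/13 mod 31. 13⁻¹ ≡ 12 (mod 31), so λ ≡ 23.
  x = λ² - 26 - 8 = 529 - 34 ≡ 30; y = λ·(26 - 30) - 29 ≡ 3. → (30, 3)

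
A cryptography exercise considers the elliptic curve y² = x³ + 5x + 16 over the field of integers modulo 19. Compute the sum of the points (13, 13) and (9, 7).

(13, 13) + (9, 7). λ = (7 - 13)/(9 - 13) ≡ 13/15 mod 19. 15⁻¹ ≡ 14 (mod 19), so λ ≡ 11.
  x = λ² - 13 - 9 = 121 - 22 ≡ 4; y = λ·(13 - 4) - 13 ≡ 10. → (4, 10)

(4, 10)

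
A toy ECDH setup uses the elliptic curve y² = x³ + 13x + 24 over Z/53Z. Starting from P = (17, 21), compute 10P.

(6, 0)

Repeated addition: build up to 10P.
2P: tangent at (17, 21): λ = (3·17² + 13)/(2·21) ≡ 32/42. 42⁻¹ ≡ 24 (mod 53) since 42·24 = 1008 ≡ 1, so λ ≡ 32·24 ≡ 26.
  x = λ² - 17 - 17 = 676 - 34 ≡ 6; y = λ·(17 - 6) - 21 ≡ 0. → (6, 0)
3P: (6, 0) + (17, 21). λ = (21 - 0)/(17 - 6) ≡ 21/11 mod 53. 11⁻¹ ≡ 29 (mod 53), so λ ≡ 26.
  x = λ² - 6 - 17 = 676 - 23 ≡ 17; y = λ·(6 - 17) - 0 ≡ 32. → (17, 32)
4P: (17, 32) + (17, 21): same x and y₁ ≡ -y₂, so the sum is O.
5P: O + (17, 21) = (17, 21) (identity).
6P: tangent at (17, 21): λ = (3·17² + 13)/(2·21) ≡ 32/42. 42⁻¹ ≡ 24 (mod 53), so λ ≡ 32·24 ≡ 26.
  x = λ² - 17 - 17 = 676 - 34 ≡ 6; y = λ·(17 - 6) - 21 ≡ 0. → (6, 0)
7P: (6, 0) + (17, 21). λ = (21 - 0)/(17 - 6) ≡ 21/11 mod 53. 11⁻¹ ≡ 29 (mod 53), so λ ≡ 26.
  x = λ² - 6 - 17 = 676 - 23 ≡ 17; y = λ·(6 - 17) - 0 ≡ 32. → (17, 32)
8P: (17, 32) + (17, 21): same x and y₁ ≡ -y₂, so the sum is O.
9P: O + (17, 21) = (17, 21) (identity).
10P: tangent at (17, 21): λ = (3·17² + 13)/(2·21) ≡ 32/42. 42⁻¹ ≡ 24 (mod 53), so λ ≡ 32·24 ≡ 26.
  x = λ² - 17 - 17 = 676 - 34 ≡ 6; y = λ·(17 - 6) - 21 ≡ 0. → (6, 0)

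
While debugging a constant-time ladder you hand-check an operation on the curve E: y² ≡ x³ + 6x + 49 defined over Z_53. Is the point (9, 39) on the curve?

y² = 39² ≡ 37; x³ + 6x + 49 = 832 ≡ 37 (mod 53). 37 = 37.

yes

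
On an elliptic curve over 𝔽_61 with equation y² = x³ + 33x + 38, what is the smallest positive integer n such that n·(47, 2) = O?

3

2P: tangent at (47, 2): λ = (3·47² + 33)/(2·2) ≡ 11/4. 4⁻¹ ≡ 46 (mod 61), so λ ≡ 11·46 ≡ 18.
  x = λ² - 47 - 47 = 324 - 94 ≡ 47; y = λ·(47 - 47) - 2 ≡ 59. → (47, 59)
3P: (47, 59) + (47, 2): same x and y₁ ≡ -y₂, so the sum is O.
3P = O, so the order is 3.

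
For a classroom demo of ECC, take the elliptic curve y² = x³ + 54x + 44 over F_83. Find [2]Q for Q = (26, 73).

(72, 51)

tangent at (26, 73): λ = (3·26² + 54)/(2·73) ≡ 7/63. 63⁻¹ ≡ 29 (mod 83) since 63·29 = 1827 ≡ 1, so λ ≡ 7·29 ≡ 37.
  x = λ² - 26 - 26 = 1369 - 52 ≡ 72; y = λ·(26 - 72) - 73 ≡ 51. → (72, 51)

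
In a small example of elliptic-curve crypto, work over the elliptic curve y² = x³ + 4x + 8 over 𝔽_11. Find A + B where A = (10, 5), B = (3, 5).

(9, 6)

(10, 5) + (3, 5). λ = (5 - 5)/(3 - 10) ≡ 0/4 mod 11. 4⁻¹ ≡ 3 (mod 11), so λ ≡ 0.
  x = λ² - 10 - 3 = 0 - 13 ≡ 9; y = λ·(10 - 9) - 5 ≡ 6. → (9, 6)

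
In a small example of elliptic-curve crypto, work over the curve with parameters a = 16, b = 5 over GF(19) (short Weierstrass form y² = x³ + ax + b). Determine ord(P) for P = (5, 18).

7

2P: tangent at (5, 18): λ = (3·5² + 16)/(2·18) ≡ 15/17. 17⁻¹ ≡ 9 (mod 19), so λ ≡ 15·9 ≡ 2.
  x = λ² - 5 - 5 = 4 - 10 ≡ 13; y = λ·(5 - 13) - 18 ≡ 4. → (13, 4)
3P: (13, 4) + (5, 18). λ = (18 - 4)/(5 - 13) ≡ 14/11 mod 19. 11⁻¹ ≡ 7 (mod 19) since 11·7 = 77 ≡ 1, so λ ≡ 3.
  x = λ² - 13 - 5 = 9 - 18 ≡ 10; y = λ·(13 - 10) - 4 ≡ 5. → (10, 5)
4P: (10, 5) + (5, 18). λ = (18 - 5)/(5 - 10) ≡ 13/14 mod 19. 14⁻¹ ≡ 15 (mod 19) since 14·15 = 210 ≡ 1, so λ ≡ 5.
  x = λ² - 10 - 5 = 25 - 15 ≡ 10; y = λ·(10 - 10) - 5 ≡ 14. → (10, 14)
5P: (10, 14) + (5, 18). λ = (18 - 14)/(5 - 10) ≡ 4/14 mod 19. 14⁻¹ ≡ 15 (mod 19) since 14·15 = 210 ≡ 1, so λ ≡ 3.
  x = λ² - 10 - 5 = 9 - 15 ≡ 13; y = λ·(10 - 13) - 14 ≡ 15. → (13, 15)
6P: (13, 15) + (5, 18). λ = (18 - 15)/(5 - 13) ≡ 3/11 mod 19. 11⁻¹ ≡ 7 (mod 19), so λ ≡ 2.
  x = λ² - 13 - 5 = 4 - 18 ≡ 5; y = λ·(13 - 5) - 15 ≡ 1. → (5, 1)
7P: (5, 1) + (5, 18): same x and y₁ ≡ -y₂, so the sum is O.
7P = O, so the order is 7.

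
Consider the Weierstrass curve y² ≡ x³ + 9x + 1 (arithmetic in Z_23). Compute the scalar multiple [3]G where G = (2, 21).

Repeated addition: build up to 3G.
2G: tangent at (2, 21): λ = (3·2² + 9)/(2·21) ≡ 21/19. 19⁻¹ ≡ 17 (mod 23) since 19·17 = 323 ≡ 1, so λ ≡ 21·17 ≡ 12.
  x = λ² - 2 - 2 = 144 - 4 ≡ 2; y = λ·(2 - 2) - 21 ≡ 2. → (2, 2)
3G: (2, 2) + (2, 21): same x and y₁ ≡ -y₂, so the sum is O.

O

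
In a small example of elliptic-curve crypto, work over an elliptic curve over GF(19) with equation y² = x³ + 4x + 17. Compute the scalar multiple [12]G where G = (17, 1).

Double-and-add on 12 = (1100)₂. Start with G = (17, 1) for the leading 1-bit.
double: tangent at (17, 1): λ = (3·17² + 4)/(2·1) ≡ 16/2. 2⁻¹ ≡ 10 (mod 19) since 2·10 = 20 ≡ 1, so λ ≡ 16·10 ≡ 8.
  x = λ² - 17 - 17 = 64 - 34 ≡ 11; y = λ·(17 - 11) - 1 ≡ 9. → (11, 9)
add G: (11, 9) + (17, 1). λ = (1 - 9)/(17 - 11) ≡ 11/6 mod 19. 6⁻¹ ≡ 16 (mod 19) since 6·16 = 96 ≡ 1, so λ ≡ 5.
  x = λ² - 11 - 17 = 25 - 28 ≡ 16; y = λ·(11 - 16) - 9 ≡ 4. → (16, 4)
double: tangent at (16, 4): λ = (3·16² + 4)/(2·4) ≡ 12/8. 8⁻¹ ≡ 12 (mod 19), so λ ≡ 12·12 ≡ 11.
  x = λ² - 16 - 16 = 121 - 32 ≡ 13; y = λ·(16 - 13) - 4 ≡ 10. → (13, 10)
double: tangent at (13, 10): λ = (3·13² + 4)/(2·10) ≡ 17/1. 1⁻¹ ≡ 1 (mod 19) since 1·1 = 1 ≡ 1, so λ ≡ 17·1 ≡ 17.
  x = λ² - 13 - 13 = 289 - 26 ≡ 16; y = λ·(13 - 16) - 10 ≡ 15. → (16, 15)

(16, 15)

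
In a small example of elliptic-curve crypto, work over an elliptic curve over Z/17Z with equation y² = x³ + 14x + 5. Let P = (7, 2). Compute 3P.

O

Repeated addition: build up to 3P.
2P: tangent at (7, 2): λ = (3·7² + 14)/(2·2) ≡ 8/4. 4⁻¹ ≡ 13 (mod 17), so λ ≡ 8·13 ≡ 2.
  x = λ² - 7 - 7 = 4 - 14 ≡ 7; y = λ·(7 - 7) - 2 ≡ 15. → (7, 15)
3P: (7, 15) + (7, 2): same x and y₁ ≡ -y₂, so the sum is 𝒪.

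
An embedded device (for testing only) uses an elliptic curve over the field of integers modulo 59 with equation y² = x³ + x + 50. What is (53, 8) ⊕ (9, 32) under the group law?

(9, 27)

(53, 8) + (9, 32). λ = (32 - 8)/(9 - 53) ≡ 24/15 mod 59. 15⁻¹ ≡ 4 (mod 59), so λ ≡ 37.
  x = λ² - 53 - 9 = 1369 - 62 ≡ 9; y = λ·(53 - 9) - 8 ≡ 27. → (9, 27)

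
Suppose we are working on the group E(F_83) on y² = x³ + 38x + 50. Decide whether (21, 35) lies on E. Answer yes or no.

y² = 35² ≡ 63; x³ + 38x + 50 = 10109 ≡ 66 (mod 83). 63 ≠ 66.

no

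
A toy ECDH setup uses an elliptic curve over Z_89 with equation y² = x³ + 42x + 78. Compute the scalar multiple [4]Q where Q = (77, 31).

(62, 49)

Repeated addition: build up to 4Q.
2Q: tangent at (77, 31): λ = (3·77² + 42)/(2·31) ≡ 29/62. 62⁻¹ ≡ 56 (mod 89), so λ ≡ 29·56 ≡ 22.
  x = λ² - 77 - 77 = 484 - 154 ≡ 63; y = λ·(77 - 63) - 31 ≡ 10. → (63, 10)
3Q: (63, 10) + (77, 31). λ = (31 - 10)/(77 - 63) ≡ 21/14 mod 89. 14⁻¹ ≡ 70 (mod 89), so λ ≡ 46.
  x = λ² - 63 - 77 = 2116 - 140 ≡ 18; y = λ·(63 - 18) - 10 ≡ 13. → (18, 13)
4Q: (18, 13) + (77, 31). λ = (31 - 13)/(77 - 18) ≡ 18/59 mod 89. 59⁻¹ ≡ 86 (mod 89) since 59·86 = 5074 ≡ 1, so λ ≡ 35.
  x = λ² - 18 - 77 = 1225 - 95 ≡ 62; y = λ·(18 - 62) - 13 ≡ 49. → (62, 49)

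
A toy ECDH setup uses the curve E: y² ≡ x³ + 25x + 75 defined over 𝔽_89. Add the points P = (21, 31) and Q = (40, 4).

(67, 25)

(21, 31) + (40, 4). λ = (4 - 31)/(40 - 21) ≡ 62/19 mod 89. 19⁻¹ ≡ 75 (mod 89) since 19·75 = 1425 ≡ 1, so λ ≡ 22.
  x = λ² - 21 - 40 = 484 - 61 ≡ 67; y = λ·(21 - 67) - 31 ≡ 25. → (67, 25)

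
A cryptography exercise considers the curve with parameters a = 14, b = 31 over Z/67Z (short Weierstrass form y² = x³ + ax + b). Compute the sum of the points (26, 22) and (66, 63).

(58, 39)

(26, 22) + (66, 63). λ = (63 - 22)/(66 - 26) ≡ 41/40 mod 67. 40⁻¹ ≡ 62 (mod 67), so λ ≡ 63.
  x = λ² - 26 - 66 = 3969 - 92 ≡ 58; y = λ·(26 - 58) - 22 ≡ 39. → (58, 39)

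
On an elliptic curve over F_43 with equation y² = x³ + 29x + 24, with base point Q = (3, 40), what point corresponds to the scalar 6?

(9, 5)

Double-and-add on 6 = (110)₂. Start with Q = (3, 40) for the leading 1-bit.
double: tangent at (3, 40): λ = (3·3² + 29)/(2·40) ≡ 13/37. 37⁻¹ ≡ 7 (mod 43), so λ ≡ 13·7 ≡ 5.
  x = λ² - 3 - 3 = 25 - 6 ≡ 19; y = λ·(3 - 19) - 40 ≡ 9. → (19, 9)
add Q: (19, 9) + (3, 40). λ = (40 - 9)/(3 - 19) ≡ 31/27 mod 43. 27⁻¹ ≡ 8 (mod 43), so λ ≡ 33.
  x = λ² - 19 - 3 = 1089 - 22 ≡ 35; y = λ·(19 - 35) - 9 ≡ 22. → (35, 22)
double: tangent at (35, 22): λ = (3·35² + 29)/(2·22) ≡ 6/1. 1⁻¹ ≡ 1 (mod 43) since 1·1 = 1 ≡ 1, so λ ≡ 6·1 ≡ 6.
  x = λ² - 35 - 35 = 36 - 70 ≡ 9; y = λ·(35 - 9) - 22 ≡ 5. → (9, 5)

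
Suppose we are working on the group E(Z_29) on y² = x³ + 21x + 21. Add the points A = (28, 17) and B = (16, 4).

(28, 17) + (16, 4). λ = (4 - 17)/(16 - 28) ≡ 16/17 mod 29. 17⁻¹ ≡ 12 (mod 29) since 17·12 = 204 ≡ 1, so λ ≡ 18.
  x = λ² - 28 - 16 = 324 - 44 ≡ 19; y = λ·(28 - 19) - 17 ≡ 0. → (19, 0)

(19, 0)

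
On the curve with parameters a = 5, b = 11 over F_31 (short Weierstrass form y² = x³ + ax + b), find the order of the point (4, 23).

2P: tangent at (4, 23): λ = (3·4² + 5)/(2·23) ≡ 22/15. 15⁻¹ ≡ 29 (mod 31), so λ ≡ 22·29 ≡ 18.
  x = λ² - 4 - 4 = 324 - 8 ≡ 6; y = λ·(4 - 6) - 23 ≡ 3. → (6, 3)
3P: (6, 3) + (4, 23). λ = (23 - 3)/(4 - 6) ≡ 20/29 mod 31. 29⁻¹ ≡ 15 (mod 31), so λ ≡ 21.
  x = λ² - 6 - 4 = 441 - 10 ≡ 28; y = λ·(6 - 28) - 3 ≡ 0. → (28, 0)
4P: (28, 0) + (4, 23). λ = (23 - 0)/(4 - 28) ≡ 23/7 mod 31. 7⁻¹ ≡ 9 (mod 31), so λ ≡ 21.
  x = λ² - 28 - 4 = 441 - 32 ≡ 6; y = λ·(28 - 6) - 0 ≡ 28. → (6, 28)
5P: (6, 28) + (4, 23). λ = (23 - 28)/(4 - 6) ≡ 26/29 mod 31. 29⁻¹ ≡ 15 (mod 31), so λ ≡ 18.
  x = λ² - 6 - 4 = 324 - 10 ≡ 4; y = λ·(6 - 4) - 28 ≡ 8. → (4, 8)
6P: (4, 8) + (4, 23): same x and y₁ ≡ -y₂, so the sum is 𝒪.
6P = 𝒪, so the order is 6.

6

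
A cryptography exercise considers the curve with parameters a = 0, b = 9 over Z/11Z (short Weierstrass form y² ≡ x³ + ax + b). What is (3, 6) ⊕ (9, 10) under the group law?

(3, 6) + (9, 10). λ = (10 - 6)/(9 - 3) ≡ 4/6 mod 11. 6⁻¹ ≡ 2 (mod 11), so λ ≡ 8.
  x = λ² - 3 - 9 = 64 - 12 ≡ 8; y = λ·(3 - 8) - 6 ≡ 9. → (8, 9)

(8, 9)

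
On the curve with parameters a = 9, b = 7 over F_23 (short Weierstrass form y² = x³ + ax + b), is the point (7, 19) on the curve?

no

y² = 19² ≡ 16; x³ + 9x + 7 = 413 ≡ 22 (mod 23). 16 ≠ 22.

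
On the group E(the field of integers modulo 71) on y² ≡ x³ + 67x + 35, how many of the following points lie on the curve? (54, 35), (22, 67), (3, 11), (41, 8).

(54, 35): 35² ≡ 18, rhs ≡ 18 → on.
(22, 67): 67² ≡ 16, rhs ≡ 16 → on.
(3, 11): 11² ≡ 50, rhs ≡ 50 → on.
(41, 8): 8² ≡ 64, rhs ≡ 64 → on.

4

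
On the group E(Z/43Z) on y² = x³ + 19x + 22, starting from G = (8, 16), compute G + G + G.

(20, 19)

Repeated addition: build up to 3G.
2G: tangent at (8, 16): λ = (3·8² + 19)/(2·16) ≡ 39/32. 32⁻¹ ≡ 39 (mod 43), so λ ≡ 39·39 ≡ 16.
  x = λ² - 8 - 8 = 256 - 16 ≡ 25; y = λ·(8 - 25) - 16 ≡ 13. → (25, 13)
3G: (25, 13) + (8, 16). λ = (16 - 13)/(8 - 25) ≡ 3/26 mod 43. 26⁻¹ ≡ 5 (mod 43) since 26·5 = 130 ≡ 1, so λ ≡ 15.
  x = λ² - 25 - 8 = 225 - 33 ≡ 20; y = λ·(25 - 20) - 13 ≡ 19. → (20, 19)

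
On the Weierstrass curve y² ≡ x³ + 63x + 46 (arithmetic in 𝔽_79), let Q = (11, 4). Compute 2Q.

tangent at (11, 4): λ = (3·11² + 63)/(2·4) ≡ 31/8. 8⁻¹ ≡ 10 (mod 79), so λ ≡ 31·10 ≡ 73.
  x = λ² - 11 - 11 = 5329 - 22 ≡ 14; y = λ·(11 - 14) - 4 ≡ 14. → (14, 14)

(14, 14)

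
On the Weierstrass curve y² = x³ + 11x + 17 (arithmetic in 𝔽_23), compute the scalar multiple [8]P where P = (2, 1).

Double-and-add on 8 = (1000)₂. Start with P = (2, 1) for the leading 1-bit.
double: tangent at (2, 1): λ = (3·2² + 11)/(2·1) ≡ 0/2. 2⁻¹ ≡ 12 (mod 23), so λ ≡ 0·12 ≡ 0.
  x = λ² - 2 - 2 = 0 - 4 ≡ 19; y = λ·(2 - 19) - 1 ≡ 22. → (19, 22)
double: tangent at (19, 22): λ = (3·19² + 11)/(2·22) ≡ 13/21. 21⁻¹ ≡ 11 (mod 23) since 21·11 = 231 ≡ 1, so λ ≡ 13·11 ≡ 5.
  x = λ² - 19 - 19 = 25 - 38 ≡ 10; y = λ·(19 - 10) - 22 ≡ 0. → (10, 0)
double: (10, 0) + (10, 0): same x and y₁ ≡ -y₂, so the sum is O.

O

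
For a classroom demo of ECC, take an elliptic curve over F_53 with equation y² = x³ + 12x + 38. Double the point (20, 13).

(50, 44)

tangent at (20, 13): λ = (3·20² + 12)/(2·13) ≡ 46/26. 26⁻¹ ≡ 51 (mod 53) since 26·51 = 1326 ≡ 1, so λ ≡ 46·51 ≡ 14.
  x = λ² - 20 - 20 = 196 - 40 ≡ 50; y = λ·(20 - 50) - 13 ≡ 44. → (50, 44)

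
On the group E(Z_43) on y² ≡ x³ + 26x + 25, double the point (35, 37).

tangent at (35, 37): λ = (3·35² + 26)/(2·37) ≡ 3/31. 31⁻¹ ≡ 25 (mod 43), so λ ≡ 3·25 ≡ 32.
  x = λ² - 35 - 35 = 1024 - 70 ≡ 8; y = λ·(35 - 8) - 37 ≡ 10. → (8, 10)

(8, 10)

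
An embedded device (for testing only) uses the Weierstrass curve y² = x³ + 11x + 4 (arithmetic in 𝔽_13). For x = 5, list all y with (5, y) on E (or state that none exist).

x³ + 11x + 4 = 184 ≡ 2 (mod 13).
2 is a non-residue mod 13; no y exists.

none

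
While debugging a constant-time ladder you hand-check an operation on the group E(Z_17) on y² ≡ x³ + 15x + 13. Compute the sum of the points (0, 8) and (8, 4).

(5, 3)

(0, 8) + (8, 4). λ = (4 - 8)/(8 - 0) ≡ 13/8 mod 17. 8⁻¹ ≡ 15 (mod 17) since 8·15 = 120 ≡ 1, so λ ≡ 8.
  x = λ² - 0 - 8 = 64 - 8 ≡ 5; y = λ·(0 - 5) - 8 ≡ 3. → (5, 3)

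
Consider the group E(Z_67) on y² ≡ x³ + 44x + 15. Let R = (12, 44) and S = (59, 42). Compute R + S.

(61, 65)

(12, 44) + (59, 42). λ = (42 - 44)/(59 - 12) ≡ 65/47 mod 67. 47⁻¹ ≡ 10 (mod 67), so λ ≡ 47.
  x = λ² - 12 - 59 = 2209 - 71 ≡ 61; y = λ·(12 - 61) - 44 ≡ 65. → (61, 65)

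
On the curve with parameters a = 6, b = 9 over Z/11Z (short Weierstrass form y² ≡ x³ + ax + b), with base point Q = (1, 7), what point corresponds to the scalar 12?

(7, 8)

Repeated addition: build up to 12Q.
2Q: tangent at (1, 7): λ = (3·1² + 6)/(2·7) ≡ 9/3. 3⁻¹ ≡ 4 (mod 11) since 3·4 = 12 ≡ 1, so λ ≡ 9·4 ≡ 3.
  x = λ² - 1 - 1 = 9 - 2 ≡ 7; y = λ·(1 - 7) - 7 ≡ 8. → (7, 8)
3Q: (7, 8) + (1, 7). λ = (7 - 8)/(1 - 7) ≡ 10/5 mod 11. 5⁻¹ ≡ 9 (mod 11), so λ ≡ 2.
  x = λ² - 7 - 1 = 4 - 8 ≡ 7; y = λ·(7 - 7) - 8 ≡ 3. → (7, 3)
4Q: (7, 3) + (1, 7). λ = (7 - 3)/(1 - 7) ≡ 4/5 mod 11. 5⁻¹ ≡ 9 (mod 11), so λ ≡ 3.
  x = λ² - 7 - 1 = 9 - 8 ≡ 1; y = λ·(7 - 1) - 3 ≡ 4. → (1, 4)
5Q: (1, 4) + (1, 7): same x and y₁ ≡ -y₂, so the sum is O.
6Q: O + (1, 7) = (1, 7) (identity).
7Q: tangent at (1, 7): λ = (3·1² + 6)/(2·7) ≡ 9/3. 3⁻¹ ≡ 4 (mod 11), so λ ≡ 9·4 ≡ 3.
  x = λ² - 1 - 1 = 9 - 2 ≡ 7; y = λ·(1 - 7) - 7 ≡ 8. → (7, 8)
8Q: (7, 8) + (1, 7). λ = (7 - 8)/(1 - 7) ≡ 10/5 mod 11. 5⁻¹ ≡ 9 (mod 11), so λ ≡ 2.
  x = λ² - 7 - 1 = 4 - 8 ≡ 7; y = λ·(7 - 7) - 8 ≡ 3. → (7, 3)
9Q: (7, 3) + (1, 7). λ = (7 - 3)/(1 - 7) ≡ 4/5 mod 11. 5⁻¹ ≡ 9 (mod 11), so λ ≡ 3.
  x = λ² - 7 - 1 = 9 - 8 ≡ 1; y = λ·(7 - 1) - 3 ≡ 4. → (1, 4)
10Q: (1, 4) + (1, 7): same x and y₁ ≡ -y₂, so the sum is O.
11Q: O + (1, 7) = (1, 7) (identity).
12Q: tangent at (1, 7): λ = (3·1² + 6)/(2·7) ≡ 9/3. 3⁻¹ ≡ 4 (mod 11) since 3·4 = 12 ≡ 1, so λ ≡ 9·4 ≡ 3.
  x = λ² - 1 - 1 = 9 - 2 ≡ 7; y = λ·(1 - 7) - 7 ≡ 8. → (7, 8)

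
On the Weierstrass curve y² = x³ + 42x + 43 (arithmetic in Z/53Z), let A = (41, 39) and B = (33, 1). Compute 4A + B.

First 4A:
Double-and-add on 4 = (100)₂. Start with A = (41, 39) for the leading 1-bit.
double: tangent at (41, 39): λ = (3·41² + 42)/(2·39) ≡ 50/25. 25⁻¹ ≡ 17 (mod 53), so λ ≡ 50·17 ≡ 2.
  x = λ² - 41 - 41 = 4 - 82 ≡ 28; y = λ·(41 - 28) - 39 ≡ 40. → (28, 40)
double: tangent at (28, 40): λ = (3·28² + 42)/(2·40) ≡ 9/27. 27⁻¹ ≡ 2 (mod 53), so λ ≡ 9·2 ≡ 18.
  x = λ² - 28 - 28 = 324 - 56 ≡ 3; y = λ·(28 - 3) - 40 ≡ 39. → (3, 39)
4A = (3, 39).
Finally 4A + B:
(3, 39) + (33, 1). λ = (1 - 39)/(33 - 3) ≡ 15/30 mod 53. 30⁻¹ ≡ 23 (mod 53), so λ ≡ 27.
  x = λ² - 3 - 33 = 729 - 36 ≡ 4; y = λ·(3 - 4) - 39 ≡ 40. → (4, 40)

(4, 40)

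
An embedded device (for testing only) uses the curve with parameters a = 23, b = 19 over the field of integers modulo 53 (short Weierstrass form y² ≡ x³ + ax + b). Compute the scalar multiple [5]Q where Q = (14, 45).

Repeated addition: build up to 5Q.
2Q: tangent at (14, 45): λ = (3·14² + 23)/(2·45) ≡ 28/37. 37⁻¹ ≡ 43 (mod 53), so λ ≡ 28·43 ≡ 38.
  x = λ² - 14 - 14 = 1444 - 28 ≡ 38; y = λ·(14 - 38) - 45 ≡ 50. → (38, 50)
3Q: (38, 50) + (14, 45). λ = (45 - 50)/(14 - 38) ≡ 48/29 mod 53. 29⁻¹ ≡ 11 (mod 53), so λ ≡ 51.
  x = λ² - 38 - 14 = 2601 - 52 ≡ 5; y = λ·(38 - 5) - 50 ≡ 43. → (5, 43)
4Q: (5, 43) + (14, 45). λ = (45 - 43)/(14 - 5) ≡ 2/9 mod 53. 9⁻¹ ≡ 6 (mod 53) since 9·6 = 54 ≡ 1, so λ ≡ 12.
  x = λ² - 5 - 14 = 144 - 19 ≡ 19; y = λ·(5 - 19) - 43 ≡ 1. → (19, 1)
5Q: (19, 1) + (14, 45). λ = (45 - 1)/(14 - 19) ≡ 44/48 mod 53. 48⁻¹ ≡ 21 (mod 53), so λ ≡ 23.
  x = λ² - 19 - 14 = 529 - 33 ≡ 19; y = λ·(19 - 19) - 1 ≡ 52. → (19, 52)

(19, 52)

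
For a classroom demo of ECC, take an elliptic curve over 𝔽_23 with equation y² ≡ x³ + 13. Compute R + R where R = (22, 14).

tangent at (22, 14): λ = (3·22² + 0)/(2·14) ≡ 3/5. 5⁻¹ ≡ 14 (mod 23), so λ ≡ 3·14 ≡ 19.
  x = λ² - 22 - 22 = 361 - 44 ≡ 18; y = λ·(22 - 18) - 14 ≡ 16. → (18, 16)

(18, 16)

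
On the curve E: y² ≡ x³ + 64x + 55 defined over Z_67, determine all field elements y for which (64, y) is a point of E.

x³ + 64x + 55 = 266295 ≡ 37 (mod 67).
Square roots of 37 mod 67: 29 and 38 (since 29² = 841 ≡ 37).

29, 38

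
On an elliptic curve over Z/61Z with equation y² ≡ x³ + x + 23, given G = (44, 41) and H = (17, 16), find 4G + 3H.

First 4G:
Repeated addition: build up to 4G.
2G: tangent at (44, 41): λ = (3·44² + 1)/(2·41) ≡ 14/21. 21⁻¹ ≡ 32 (mod 61) since 21·32 = 672 ≡ 1, so λ ≡ 14·32 ≡ 21.
  x = λ² - 44 - 44 = 441 - 88 ≡ 48; y = λ·(44 - 48) - 41 ≡ 58. → (48, 58)
3G: (48, 58) + (44, 41). λ = (41 - 58)/(44 - 48) ≡ 44/57 mod 61. 57⁻¹ ≡ 15 (mod 61), so λ ≡ 50.
  x = λ² - 48 - 44 = 2500 - 92 ≡ 29; y = λ·(48 - 29) - 58 ≡ 38. → (29, 38)
4G: (29, 38) + (44, 41). λ = (41 - 38)/(44 - 29) ≡ 3/15 mod 61. 15⁻¹ ≡ 57 (mod 61), so λ ≡ 49.
  x = λ² - 29 - 44 = 2401 - 73 ≡ 10; y = λ·(29 - 10) - 38 ≡ 39. → (10, 39)
4G = (10, 39).
Next 3H:
Repeated addition: build up to 3H.
2H: tangent at (17, 16): λ = (3·17² + 1)/(2·16) ≡ 14/32. 32⁻¹ ≡ 21 (mod 61), so λ ≡ 14·21 ≡ 50.
  x = λ² - 17 - 17 = 2500 - 34 ≡ 26; y = λ·(17 - 26) - 16 ≡ 22. → (26, 22)
3H: (26, 22) + (17, 16). λ = (16 - 22)/(17 - 26) ≡ 55/52 mod 61. 52⁻¹ ≡ 27 (mod 61) since 52·27 = 1404 ≡ 1, so λ ≡ 21.
  x = λ² - 26 - 17 = 441 - 43 ≡ 32; y = λ·(26 - 32) - 22 ≡ 35. → (32, 35)
3H = (32, 35).
Finally 4G + 3H:
(10, 39) + (32, 35). λ = (35 - 39)/(32 - 10) ≡ 57/22 mod 61. 22⁻¹ ≡ 25 (mod 61), so λ ≡ 22.
  x = λ² - 10 - 32 = 484 - 42 ≡ 15; y = λ·(10 - 15) - 39 ≡ 34. → (15, 34)

(15, 34)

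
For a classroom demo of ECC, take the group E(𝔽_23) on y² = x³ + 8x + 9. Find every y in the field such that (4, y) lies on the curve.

6, 17

x³ + 8x + 9 = 105 ≡ 13 (mod 23).
Square roots of 13 mod 23: 6 and 17 (since 6² = 36 ≡ 13).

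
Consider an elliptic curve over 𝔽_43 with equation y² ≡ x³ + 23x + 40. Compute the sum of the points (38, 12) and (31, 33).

(26, 38)

(38, 12) + (31, 33). λ = (33 - 12)/(31 - 38) ≡ 21/36 mod 43. 36⁻¹ ≡ 6 (mod 43), so λ ≡ 40.
  x = λ² - 38 - 31 = 1600 - 69 ≡ 26; y = λ·(38 - 26) - 12 ≡ 38. → (26, 38)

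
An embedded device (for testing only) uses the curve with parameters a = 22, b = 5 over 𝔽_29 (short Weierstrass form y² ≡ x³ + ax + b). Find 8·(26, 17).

Write Q = (26, 17).
Repeated addition: build up to 8Q.
2Q: tangent at (26, 17): λ = (3·26² + 22)/(2·17) ≡ 20/5. 5⁻¹ ≡ 6 (mod 29), so λ ≡ 20·6 ≡ 4.
  x = λ² - 26 - 26 = 16 - 52 ≡ 22; y = λ·(26 - 22) - 17 ≡ 28. → (22, 28)
3Q: (22, 28) + (26, 17). λ = (17 - 28)/(26 - 22) ≡ 18/4 mod 29. 4⁻¹ ≡ 22 (mod 29) since 4·22 = 88 ≡ 1, so λ ≡ 19.
  x = λ² - 22 - 26 = 361 - 48 ≡ 23; y = λ·(22 - 23) - 28 ≡ 11. → (23, 11)
4Q: (23, 11) + (26, 17). λ = (17 - 11)/(26 - 23) ≡ 6/3 mod 29. 3⁻¹ ≡ 10 (mod 29) since 3·10 = 30 ≡ 1, so λ ≡ 2.
  x = λ² - 23 - 26 = 4 - 49 ≡ 13; y = λ·(23 - 13) - 11 ≡ 9. → (13, 9)
5Q: (13, 9) + (26, 17). λ = (17 - 9)/(26 - 13) ≡ 8/13 mod 29. 13⁻¹ ≡ 9 (mod 29), so λ ≡ 14.
  x = λ² - 13 - 26 = 196 - 39 ≡ 12; y = λ·(13 - 12) - 9 ≡ 5. → (12, 5)
6Q: (12, 5) + (26, 17). λ = (17 - 5)/(26 - 12) ≡ 12/14 mod 29. 14⁻¹ ≡ 27 (mod 29) since 14·27 = 378 ≡ 1, so λ ≡ 5.
  x = λ² - 12 - 26 = 25 - 38 ≡ 16; y = λ·(12 - 16) - 5 ≡ 4. → (16, 4)
7Q: (16, 4) + (26, 17). λ = (17 - 4)/(26 - 16) ≡ 13/10 mod 29. 10⁻¹ ≡ 3 (mod 29), so λ ≡ 10.
  x = λ² - 16 - 26 = 100 - 42 ≡ 0; y = λ·(16 - 0) - 4 ≡ 11. → (0, 11)
8Q: (0, 11) + (26, 17). λ = (17 - 11)/(26 - 0) ≡ 6/26 mod 29. 26⁻¹ ≡ 19 (mod 29), so λ ≡ 27.
  x = λ² - 0 - 26 = 729 - 26 ≡ 7; y = λ·(0 - 7) - 11 ≡ 3. → (7, 3)

(7, 3)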